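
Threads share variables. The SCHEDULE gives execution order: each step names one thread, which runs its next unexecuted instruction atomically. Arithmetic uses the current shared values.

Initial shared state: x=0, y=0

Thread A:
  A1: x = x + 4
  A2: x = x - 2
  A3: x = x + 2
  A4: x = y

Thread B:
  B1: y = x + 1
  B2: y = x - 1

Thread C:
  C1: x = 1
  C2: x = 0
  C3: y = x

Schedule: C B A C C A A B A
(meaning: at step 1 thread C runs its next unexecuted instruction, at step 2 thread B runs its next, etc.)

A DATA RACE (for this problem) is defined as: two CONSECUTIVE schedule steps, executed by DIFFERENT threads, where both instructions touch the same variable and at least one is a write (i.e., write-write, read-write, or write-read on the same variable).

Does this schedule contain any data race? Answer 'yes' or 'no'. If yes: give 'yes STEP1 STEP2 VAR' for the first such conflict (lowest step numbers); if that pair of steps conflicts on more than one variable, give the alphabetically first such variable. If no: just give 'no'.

Steps 1,2: C(x = 1) vs B(y = x + 1). RACE on x (W-R).
Steps 2,3: B(y = x + 1) vs A(x = x + 4). RACE on x (R-W).
Steps 3,4: A(x = x + 4) vs C(x = 0). RACE on x (W-W).
Steps 4,5: same thread (C). No race.
Steps 5,6: C(y = x) vs A(x = x - 2). RACE on x (R-W).
Steps 6,7: same thread (A). No race.
Steps 7,8: A(x = x + 2) vs B(y = x - 1). RACE on x (W-R).
Steps 8,9: B(y = x - 1) vs A(x = y). RACE on x (R-W), y (W-R). Multiple vars; alphabetically first is x.
First conflict at steps 1,2.

Answer: yes 1 2 x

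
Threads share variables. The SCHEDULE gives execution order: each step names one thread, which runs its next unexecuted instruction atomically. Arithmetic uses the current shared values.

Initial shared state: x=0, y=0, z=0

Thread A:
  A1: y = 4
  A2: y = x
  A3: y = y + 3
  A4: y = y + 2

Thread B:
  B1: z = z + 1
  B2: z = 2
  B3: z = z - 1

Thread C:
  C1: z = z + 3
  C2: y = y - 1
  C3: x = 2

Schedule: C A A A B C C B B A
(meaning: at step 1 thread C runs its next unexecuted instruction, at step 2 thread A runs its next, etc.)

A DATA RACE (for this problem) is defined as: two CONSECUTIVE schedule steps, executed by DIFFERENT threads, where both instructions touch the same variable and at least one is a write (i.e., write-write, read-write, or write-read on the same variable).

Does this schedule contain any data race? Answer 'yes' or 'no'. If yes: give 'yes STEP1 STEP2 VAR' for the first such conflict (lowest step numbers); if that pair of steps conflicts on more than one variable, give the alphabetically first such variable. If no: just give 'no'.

Steps 1,2: C(r=z,w=z) vs A(r=-,w=y). No conflict.
Steps 2,3: same thread (A). No race.
Steps 3,4: same thread (A). No race.
Steps 4,5: A(r=y,w=y) vs B(r=z,w=z). No conflict.
Steps 5,6: B(r=z,w=z) vs C(r=y,w=y). No conflict.
Steps 6,7: same thread (C). No race.
Steps 7,8: C(r=-,w=x) vs B(r=-,w=z). No conflict.
Steps 8,9: same thread (B). No race.
Steps 9,10: B(r=z,w=z) vs A(r=y,w=y). No conflict.

Answer: no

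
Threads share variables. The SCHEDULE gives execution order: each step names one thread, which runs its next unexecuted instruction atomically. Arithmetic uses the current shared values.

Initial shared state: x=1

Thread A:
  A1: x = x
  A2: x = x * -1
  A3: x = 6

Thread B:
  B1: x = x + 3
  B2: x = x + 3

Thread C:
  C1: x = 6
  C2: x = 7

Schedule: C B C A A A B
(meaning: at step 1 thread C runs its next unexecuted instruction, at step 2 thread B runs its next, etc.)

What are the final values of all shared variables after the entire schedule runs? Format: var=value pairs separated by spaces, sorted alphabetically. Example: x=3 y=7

Step 1: thread C executes C1 (x = 6). Shared: x=6. PCs: A@0 B@0 C@1
Step 2: thread B executes B1 (x = x + 3). Shared: x=9. PCs: A@0 B@1 C@1
Step 3: thread C executes C2 (x = 7). Shared: x=7. PCs: A@0 B@1 C@2
Step 4: thread A executes A1 (x = x). Shared: x=7. PCs: A@1 B@1 C@2
Step 5: thread A executes A2 (x = x * -1). Shared: x=-7. PCs: A@2 B@1 C@2
Step 6: thread A executes A3 (x = 6). Shared: x=6. PCs: A@3 B@1 C@2
Step 7: thread B executes B2 (x = x + 3). Shared: x=9. PCs: A@3 B@2 C@2

Answer: x=9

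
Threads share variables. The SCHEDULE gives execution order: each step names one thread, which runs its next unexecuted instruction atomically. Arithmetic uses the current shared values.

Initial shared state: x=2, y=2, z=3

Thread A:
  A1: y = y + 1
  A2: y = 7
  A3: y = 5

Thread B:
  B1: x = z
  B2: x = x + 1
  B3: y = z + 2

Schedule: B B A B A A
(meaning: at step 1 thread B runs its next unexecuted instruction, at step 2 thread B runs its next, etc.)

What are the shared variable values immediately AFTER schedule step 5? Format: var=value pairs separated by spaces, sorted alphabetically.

Step 1: thread B executes B1 (x = z). Shared: x=3 y=2 z=3. PCs: A@0 B@1
Step 2: thread B executes B2 (x = x + 1). Shared: x=4 y=2 z=3. PCs: A@0 B@2
Step 3: thread A executes A1 (y = y + 1). Shared: x=4 y=3 z=3. PCs: A@1 B@2
Step 4: thread B executes B3 (y = z + 2). Shared: x=4 y=5 z=3. PCs: A@1 B@3
Step 5: thread A executes A2 (y = 7). Shared: x=4 y=7 z=3. PCs: A@2 B@3

Answer: x=4 y=7 z=3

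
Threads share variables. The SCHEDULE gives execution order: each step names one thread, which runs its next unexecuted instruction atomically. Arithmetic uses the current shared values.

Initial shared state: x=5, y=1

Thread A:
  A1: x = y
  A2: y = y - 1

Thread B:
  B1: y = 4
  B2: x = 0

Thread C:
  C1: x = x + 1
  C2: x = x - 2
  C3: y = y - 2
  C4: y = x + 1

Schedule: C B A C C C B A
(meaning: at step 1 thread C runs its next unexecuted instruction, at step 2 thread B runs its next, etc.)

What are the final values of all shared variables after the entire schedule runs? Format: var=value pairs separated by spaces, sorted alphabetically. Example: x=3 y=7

Step 1: thread C executes C1 (x = x + 1). Shared: x=6 y=1. PCs: A@0 B@0 C@1
Step 2: thread B executes B1 (y = 4). Shared: x=6 y=4. PCs: A@0 B@1 C@1
Step 3: thread A executes A1 (x = y). Shared: x=4 y=4. PCs: A@1 B@1 C@1
Step 4: thread C executes C2 (x = x - 2). Shared: x=2 y=4. PCs: A@1 B@1 C@2
Step 5: thread C executes C3 (y = y - 2). Shared: x=2 y=2. PCs: A@1 B@1 C@3
Step 6: thread C executes C4 (y = x + 1). Shared: x=2 y=3. PCs: A@1 B@1 C@4
Step 7: thread B executes B2 (x = 0). Shared: x=0 y=3. PCs: A@1 B@2 C@4
Step 8: thread A executes A2 (y = y - 1). Shared: x=0 y=2. PCs: A@2 B@2 C@4

Answer: x=0 y=2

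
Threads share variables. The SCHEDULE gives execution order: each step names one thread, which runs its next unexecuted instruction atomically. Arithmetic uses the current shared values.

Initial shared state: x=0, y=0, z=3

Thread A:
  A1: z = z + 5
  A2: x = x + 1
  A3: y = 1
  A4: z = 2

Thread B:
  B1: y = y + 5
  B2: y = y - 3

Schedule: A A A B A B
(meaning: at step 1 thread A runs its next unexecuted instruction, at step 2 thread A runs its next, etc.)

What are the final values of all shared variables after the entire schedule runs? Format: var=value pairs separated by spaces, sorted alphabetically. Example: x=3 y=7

Answer: x=1 y=3 z=2

Derivation:
Step 1: thread A executes A1 (z = z + 5). Shared: x=0 y=0 z=8. PCs: A@1 B@0
Step 2: thread A executes A2 (x = x + 1). Shared: x=1 y=0 z=8. PCs: A@2 B@0
Step 3: thread A executes A3 (y = 1). Shared: x=1 y=1 z=8. PCs: A@3 B@0
Step 4: thread B executes B1 (y = y + 5). Shared: x=1 y=6 z=8. PCs: A@3 B@1
Step 5: thread A executes A4 (z = 2). Shared: x=1 y=6 z=2. PCs: A@4 B@1
Step 6: thread B executes B2 (y = y - 3). Shared: x=1 y=3 z=2. PCs: A@4 B@2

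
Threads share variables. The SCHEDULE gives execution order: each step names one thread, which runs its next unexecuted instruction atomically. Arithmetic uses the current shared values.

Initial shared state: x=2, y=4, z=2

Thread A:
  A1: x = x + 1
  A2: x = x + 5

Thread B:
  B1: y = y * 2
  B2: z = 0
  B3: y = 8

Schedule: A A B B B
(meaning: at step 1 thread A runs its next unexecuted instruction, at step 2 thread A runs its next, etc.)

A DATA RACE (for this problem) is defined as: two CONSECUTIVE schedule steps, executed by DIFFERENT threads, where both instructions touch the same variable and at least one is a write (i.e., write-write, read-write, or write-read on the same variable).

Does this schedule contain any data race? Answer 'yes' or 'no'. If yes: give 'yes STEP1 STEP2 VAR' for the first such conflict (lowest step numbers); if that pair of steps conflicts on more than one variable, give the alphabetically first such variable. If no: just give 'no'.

Answer: no

Derivation:
Steps 1,2: same thread (A). No race.
Steps 2,3: A(r=x,w=x) vs B(r=y,w=y). No conflict.
Steps 3,4: same thread (B). No race.
Steps 4,5: same thread (B). No race.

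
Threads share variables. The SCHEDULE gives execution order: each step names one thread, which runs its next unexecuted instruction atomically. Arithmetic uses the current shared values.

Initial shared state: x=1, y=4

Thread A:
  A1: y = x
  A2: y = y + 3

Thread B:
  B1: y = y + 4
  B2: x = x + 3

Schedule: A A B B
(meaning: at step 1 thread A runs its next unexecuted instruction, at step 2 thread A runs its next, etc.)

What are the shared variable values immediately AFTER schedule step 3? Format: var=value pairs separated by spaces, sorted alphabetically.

Step 1: thread A executes A1 (y = x). Shared: x=1 y=1. PCs: A@1 B@0
Step 2: thread A executes A2 (y = y + 3). Shared: x=1 y=4. PCs: A@2 B@0
Step 3: thread B executes B1 (y = y + 4). Shared: x=1 y=8. PCs: A@2 B@1

Answer: x=1 y=8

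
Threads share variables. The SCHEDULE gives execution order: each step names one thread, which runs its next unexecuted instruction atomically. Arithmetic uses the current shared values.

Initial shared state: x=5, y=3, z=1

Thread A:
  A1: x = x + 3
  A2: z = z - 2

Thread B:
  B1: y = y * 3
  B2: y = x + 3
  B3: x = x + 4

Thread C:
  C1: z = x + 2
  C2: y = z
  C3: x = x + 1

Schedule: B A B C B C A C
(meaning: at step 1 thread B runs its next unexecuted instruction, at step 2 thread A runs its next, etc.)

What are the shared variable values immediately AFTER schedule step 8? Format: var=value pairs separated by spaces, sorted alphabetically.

Step 1: thread B executes B1 (y = y * 3). Shared: x=5 y=9 z=1. PCs: A@0 B@1 C@0
Step 2: thread A executes A1 (x = x + 3). Shared: x=8 y=9 z=1. PCs: A@1 B@1 C@0
Step 3: thread B executes B2 (y = x + 3). Shared: x=8 y=11 z=1. PCs: A@1 B@2 C@0
Step 4: thread C executes C1 (z = x + 2). Shared: x=8 y=11 z=10. PCs: A@1 B@2 C@1
Step 5: thread B executes B3 (x = x + 4). Shared: x=12 y=11 z=10. PCs: A@1 B@3 C@1
Step 6: thread C executes C2 (y = z). Shared: x=12 y=10 z=10. PCs: A@1 B@3 C@2
Step 7: thread A executes A2 (z = z - 2). Shared: x=12 y=10 z=8. PCs: A@2 B@3 C@2
Step 8: thread C executes C3 (x = x + 1). Shared: x=13 y=10 z=8. PCs: A@2 B@3 C@3

Answer: x=13 y=10 z=8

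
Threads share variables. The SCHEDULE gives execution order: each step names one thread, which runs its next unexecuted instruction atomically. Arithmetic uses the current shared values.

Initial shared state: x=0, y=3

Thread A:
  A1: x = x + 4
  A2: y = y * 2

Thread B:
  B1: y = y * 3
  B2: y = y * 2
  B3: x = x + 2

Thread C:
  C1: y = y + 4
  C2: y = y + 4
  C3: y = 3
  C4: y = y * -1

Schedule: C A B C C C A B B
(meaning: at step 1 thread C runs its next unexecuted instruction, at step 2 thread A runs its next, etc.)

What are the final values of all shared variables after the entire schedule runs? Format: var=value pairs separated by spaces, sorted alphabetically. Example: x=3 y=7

Step 1: thread C executes C1 (y = y + 4). Shared: x=0 y=7. PCs: A@0 B@0 C@1
Step 2: thread A executes A1 (x = x + 4). Shared: x=4 y=7. PCs: A@1 B@0 C@1
Step 3: thread B executes B1 (y = y * 3). Shared: x=4 y=21. PCs: A@1 B@1 C@1
Step 4: thread C executes C2 (y = y + 4). Shared: x=4 y=25. PCs: A@1 B@1 C@2
Step 5: thread C executes C3 (y = 3). Shared: x=4 y=3. PCs: A@1 B@1 C@3
Step 6: thread C executes C4 (y = y * -1). Shared: x=4 y=-3. PCs: A@1 B@1 C@4
Step 7: thread A executes A2 (y = y * 2). Shared: x=4 y=-6. PCs: A@2 B@1 C@4
Step 8: thread B executes B2 (y = y * 2). Shared: x=4 y=-12. PCs: A@2 B@2 C@4
Step 9: thread B executes B3 (x = x + 2). Shared: x=6 y=-12. PCs: A@2 B@3 C@4

Answer: x=6 y=-12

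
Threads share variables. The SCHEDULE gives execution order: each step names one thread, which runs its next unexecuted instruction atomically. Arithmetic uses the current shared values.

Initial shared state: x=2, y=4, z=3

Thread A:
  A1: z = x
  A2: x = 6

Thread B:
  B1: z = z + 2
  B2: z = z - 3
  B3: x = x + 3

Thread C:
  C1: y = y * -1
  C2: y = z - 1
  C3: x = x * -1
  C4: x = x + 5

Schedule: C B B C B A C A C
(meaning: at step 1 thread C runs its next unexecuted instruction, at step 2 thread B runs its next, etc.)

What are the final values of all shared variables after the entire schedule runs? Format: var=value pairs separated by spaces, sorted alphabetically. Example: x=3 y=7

Step 1: thread C executes C1 (y = y * -1). Shared: x=2 y=-4 z=3. PCs: A@0 B@0 C@1
Step 2: thread B executes B1 (z = z + 2). Shared: x=2 y=-4 z=5. PCs: A@0 B@1 C@1
Step 3: thread B executes B2 (z = z - 3). Shared: x=2 y=-4 z=2. PCs: A@0 B@2 C@1
Step 4: thread C executes C2 (y = z - 1). Shared: x=2 y=1 z=2. PCs: A@0 B@2 C@2
Step 5: thread B executes B3 (x = x + 3). Shared: x=5 y=1 z=2. PCs: A@0 B@3 C@2
Step 6: thread A executes A1 (z = x). Shared: x=5 y=1 z=5. PCs: A@1 B@3 C@2
Step 7: thread C executes C3 (x = x * -1). Shared: x=-5 y=1 z=5. PCs: A@1 B@3 C@3
Step 8: thread A executes A2 (x = 6). Shared: x=6 y=1 z=5. PCs: A@2 B@3 C@3
Step 9: thread C executes C4 (x = x + 5). Shared: x=11 y=1 z=5. PCs: A@2 B@3 C@4

Answer: x=11 y=1 z=5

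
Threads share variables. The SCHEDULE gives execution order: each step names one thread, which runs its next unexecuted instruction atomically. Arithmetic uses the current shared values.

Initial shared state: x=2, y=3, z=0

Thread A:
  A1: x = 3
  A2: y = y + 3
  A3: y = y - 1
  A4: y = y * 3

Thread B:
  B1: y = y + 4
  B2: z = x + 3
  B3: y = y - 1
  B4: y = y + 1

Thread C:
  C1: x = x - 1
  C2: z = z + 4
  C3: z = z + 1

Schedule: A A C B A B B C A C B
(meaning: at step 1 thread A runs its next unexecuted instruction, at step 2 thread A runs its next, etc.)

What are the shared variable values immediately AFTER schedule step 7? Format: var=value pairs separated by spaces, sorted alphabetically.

Step 1: thread A executes A1 (x = 3). Shared: x=3 y=3 z=0. PCs: A@1 B@0 C@0
Step 2: thread A executes A2 (y = y + 3). Shared: x=3 y=6 z=0. PCs: A@2 B@0 C@0
Step 3: thread C executes C1 (x = x - 1). Shared: x=2 y=6 z=0. PCs: A@2 B@0 C@1
Step 4: thread B executes B1 (y = y + 4). Shared: x=2 y=10 z=0. PCs: A@2 B@1 C@1
Step 5: thread A executes A3 (y = y - 1). Shared: x=2 y=9 z=0. PCs: A@3 B@1 C@1
Step 6: thread B executes B2 (z = x + 3). Shared: x=2 y=9 z=5. PCs: A@3 B@2 C@1
Step 7: thread B executes B3 (y = y - 1). Shared: x=2 y=8 z=5. PCs: A@3 B@3 C@1

Answer: x=2 y=8 z=5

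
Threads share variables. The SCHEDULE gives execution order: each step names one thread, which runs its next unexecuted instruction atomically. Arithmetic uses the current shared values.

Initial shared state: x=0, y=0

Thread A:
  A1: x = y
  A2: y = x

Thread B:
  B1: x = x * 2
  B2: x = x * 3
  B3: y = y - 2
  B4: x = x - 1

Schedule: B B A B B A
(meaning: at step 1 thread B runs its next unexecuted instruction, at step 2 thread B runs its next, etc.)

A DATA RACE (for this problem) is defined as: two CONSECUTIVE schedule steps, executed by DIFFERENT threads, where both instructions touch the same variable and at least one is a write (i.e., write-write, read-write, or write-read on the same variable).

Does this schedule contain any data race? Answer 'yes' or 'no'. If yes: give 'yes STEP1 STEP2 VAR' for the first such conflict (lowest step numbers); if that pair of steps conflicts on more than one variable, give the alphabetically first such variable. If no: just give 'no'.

Steps 1,2: same thread (B). No race.
Steps 2,3: B(x = x * 3) vs A(x = y). RACE on x (W-W).
Steps 3,4: A(x = y) vs B(y = y - 2). RACE on y (R-W).
Steps 4,5: same thread (B). No race.
Steps 5,6: B(x = x - 1) vs A(y = x). RACE on x (W-R).
First conflict at steps 2,3.

Answer: yes 2 3 x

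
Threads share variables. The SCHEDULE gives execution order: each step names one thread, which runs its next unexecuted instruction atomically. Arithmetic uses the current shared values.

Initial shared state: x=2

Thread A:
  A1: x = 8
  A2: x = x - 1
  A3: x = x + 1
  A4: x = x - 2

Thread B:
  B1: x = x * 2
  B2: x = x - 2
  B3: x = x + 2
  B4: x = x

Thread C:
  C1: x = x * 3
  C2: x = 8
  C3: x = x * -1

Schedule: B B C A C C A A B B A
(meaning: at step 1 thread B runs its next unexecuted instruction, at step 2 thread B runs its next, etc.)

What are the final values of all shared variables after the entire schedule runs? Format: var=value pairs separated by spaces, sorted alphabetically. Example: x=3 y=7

Answer: x=-8

Derivation:
Step 1: thread B executes B1 (x = x * 2). Shared: x=4. PCs: A@0 B@1 C@0
Step 2: thread B executes B2 (x = x - 2). Shared: x=2. PCs: A@0 B@2 C@0
Step 3: thread C executes C1 (x = x * 3). Shared: x=6. PCs: A@0 B@2 C@1
Step 4: thread A executes A1 (x = 8). Shared: x=8. PCs: A@1 B@2 C@1
Step 5: thread C executes C2 (x = 8). Shared: x=8. PCs: A@1 B@2 C@2
Step 6: thread C executes C3 (x = x * -1). Shared: x=-8. PCs: A@1 B@2 C@3
Step 7: thread A executes A2 (x = x - 1). Shared: x=-9. PCs: A@2 B@2 C@3
Step 8: thread A executes A3 (x = x + 1). Shared: x=-8. PCs: A@3 B@2 C@3
Step 9: thread B executes B3 (x = x + 2). Shared: x=-6. PCs: A@3 B@3 C@3
Step 10: thread B executes B4 (x = x). Shared: x=-6. PCs: A@3 B@4 C@3
Step 11: thread A executes A4 (x = x - 2). Shared: x=-8. PCs: A@4 B@4 C@3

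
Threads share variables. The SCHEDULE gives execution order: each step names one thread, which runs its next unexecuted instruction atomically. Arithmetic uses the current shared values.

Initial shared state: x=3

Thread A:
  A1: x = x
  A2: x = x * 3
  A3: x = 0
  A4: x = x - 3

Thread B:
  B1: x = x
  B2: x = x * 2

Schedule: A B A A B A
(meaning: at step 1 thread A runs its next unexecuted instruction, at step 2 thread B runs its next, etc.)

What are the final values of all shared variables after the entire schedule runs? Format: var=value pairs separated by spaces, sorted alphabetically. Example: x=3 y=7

Answer: x=-3

Derivation:
Step 1: thread A executes A1 (x = x). Shared: x=3. PCs: A@1 B@0
Step 2: thread B executes B1 (x = x). Shared: x=3. PCs: A@1 B@1
Step 3: thread A executes A2 (x = x * 3). Shared: x=9. PCs: A@2 B@1
Step 4: thread A executes A3 (x = 0). Shared: x=0. PCs: A@3 B@1
Step 5: thread B executes B2 (x = x * 2). Shared: x=0. PCs: A@3 B@2
Step 6: thread A executes A4 (x = x - 3). Shared: x=-3. PCs: A@4 B@2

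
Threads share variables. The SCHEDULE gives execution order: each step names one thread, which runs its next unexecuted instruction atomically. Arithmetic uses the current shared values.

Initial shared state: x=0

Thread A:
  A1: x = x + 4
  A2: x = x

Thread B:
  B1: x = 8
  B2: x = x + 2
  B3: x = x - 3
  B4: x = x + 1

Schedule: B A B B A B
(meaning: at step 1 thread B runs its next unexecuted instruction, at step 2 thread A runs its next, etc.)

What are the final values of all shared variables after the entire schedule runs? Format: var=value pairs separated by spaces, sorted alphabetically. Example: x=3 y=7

Answer: x=12

Derivation:
Step 1: thread B executes B1 (x = 8). Shared: x=8. PCs: A@0 B@1
Step 2: thread A executes A1 (x = x + 4). Shared: x=12. PCs: A@1 B@1
Step 3: thread B executes B2 (x = x + 2). Shared: x=14. PCs: A@1 B@2
Step 4: thread B executes B3 (x = x - 3). Shared: x=11. PCs: A@1 B@3
Step 5: thread A executes A2 (x = x). Shared: x=11. PCs: A@2 B@3
Step 6: thread B executes B4 (x = x + 1). Shared: x=12. PCs: A@2 B@4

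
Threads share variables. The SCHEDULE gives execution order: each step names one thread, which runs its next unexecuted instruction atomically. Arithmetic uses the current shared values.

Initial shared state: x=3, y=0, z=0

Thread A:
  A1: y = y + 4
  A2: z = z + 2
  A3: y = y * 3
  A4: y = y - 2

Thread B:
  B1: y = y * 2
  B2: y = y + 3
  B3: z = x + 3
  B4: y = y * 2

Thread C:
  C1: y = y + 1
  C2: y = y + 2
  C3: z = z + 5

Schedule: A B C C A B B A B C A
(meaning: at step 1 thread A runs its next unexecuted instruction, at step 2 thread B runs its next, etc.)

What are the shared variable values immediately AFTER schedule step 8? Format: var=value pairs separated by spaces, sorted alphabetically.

Answer: x=3 y=42 z=6

Derivation:
Step 1: thread A executes A1 (y = y + 4). Shared: x=3 y=4 z=0. PCs: A@1 B@0 C@0
Step 2: thread B executes B1 (y = y * 2). Shared: x=3 y=8 z=0. PCs: A@1 B@1 C@0
Step 3: thread C executes C1 (y = y + 1). Shared: x=3 y=9 z=0. PCs: A@1 B@1 C@1
Step 4: thread C executes C2 (y = y + 2). Shared: x=3 y=11 z=0. PCs: A@1 B@1 C@2
Step 5: thread A executes A2 (z = z + 2). Shared: x=3 y=11 z=2. PCs: A@2 B@1 C@2
Step 6: thread B executes B2 (y = y + 3). Shared: x=3 y=14 z=2. PCs: A@2 B@2 C@2
Step 7: thread B executes B3 (z = x + 3). Shared: x=3 y=14 z=6. PCs: A@2 B@3 C@2
Step 8: thread A executes A3 (y = y * 3). Shared: x=3 y=42 z=6. PCs: A@3 B@3 C@2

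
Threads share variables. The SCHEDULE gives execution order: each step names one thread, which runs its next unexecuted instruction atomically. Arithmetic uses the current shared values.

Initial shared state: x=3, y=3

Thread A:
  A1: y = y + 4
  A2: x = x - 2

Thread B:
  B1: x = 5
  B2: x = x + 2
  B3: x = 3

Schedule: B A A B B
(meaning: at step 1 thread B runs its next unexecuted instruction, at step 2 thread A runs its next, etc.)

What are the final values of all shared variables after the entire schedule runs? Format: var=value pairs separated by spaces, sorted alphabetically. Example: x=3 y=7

Step 1: thread B executes B1 (x = 5). Shared: x=5 y=3. PCs: A@0 B@1
Step 2: thread A executes A1 (y = y + 4). Shared: x=5 y=7. PCs: A@1 B@1
Step 3: thread A executes A2 (x = x - 2). Shared: x=3 y=7. PCs: A@2 B@1
Step 4: thread B executes B2 (x = x + 2). Shared: x=5 y=7. PCs: A@2 B@2
Step 5: thread B executes B3 (x = 3). Shared: x=3 y=7. PCs: A@2 B@3

Answer: x=3 y=7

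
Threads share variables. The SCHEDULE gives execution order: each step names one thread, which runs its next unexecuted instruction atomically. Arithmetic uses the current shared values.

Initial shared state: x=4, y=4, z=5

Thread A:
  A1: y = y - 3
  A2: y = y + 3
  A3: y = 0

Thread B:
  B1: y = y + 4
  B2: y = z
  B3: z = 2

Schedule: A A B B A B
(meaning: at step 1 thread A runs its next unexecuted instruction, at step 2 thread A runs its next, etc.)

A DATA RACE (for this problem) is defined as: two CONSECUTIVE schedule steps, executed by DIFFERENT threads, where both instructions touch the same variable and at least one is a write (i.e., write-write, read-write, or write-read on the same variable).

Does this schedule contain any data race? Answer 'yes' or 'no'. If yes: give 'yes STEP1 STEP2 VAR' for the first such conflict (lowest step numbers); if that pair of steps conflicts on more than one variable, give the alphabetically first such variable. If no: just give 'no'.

Answer: yes 2 3 y

Derivation:
Steps 1,2: same thread (A). No race.
Steps 2,3: A(y = y + 3) vs B(y = y + 4). RACE on y (W-W).
Steps 3,4: same thread (B). No race.
Steps 4,5: B(y = z) vs A(y = 0). RACE on y (W-W).
Steps 5,6: A(r=-,w=y) vs B(r=-,w=z). No conflict.
First conflict at steps 2,3.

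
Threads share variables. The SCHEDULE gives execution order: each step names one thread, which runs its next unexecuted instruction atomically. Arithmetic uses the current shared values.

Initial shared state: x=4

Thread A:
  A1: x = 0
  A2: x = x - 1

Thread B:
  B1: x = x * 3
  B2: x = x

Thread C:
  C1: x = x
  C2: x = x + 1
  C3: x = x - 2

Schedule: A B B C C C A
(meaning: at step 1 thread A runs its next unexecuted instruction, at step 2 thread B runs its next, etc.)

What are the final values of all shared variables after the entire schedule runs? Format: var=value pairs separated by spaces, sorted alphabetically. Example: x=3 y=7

Step 1: thread A executes A1 (x = 0). Shared: x=0. PCs: A@1 B@0 C@0
Step 2: thread B executes B1 (x = x * 3). Shared: x=0. PCs: A@1 B@1 C@0
Step 3: thread B executes B2 (x = x). Shared: x=0. PCs: A@1 B@2 C@0
Step 4: thread C executes C1 (x = x). Shared: x=0. PCs: A@1 B@2 C@1
Step 5: thread C executes C2 (x = x + 1). Shared: x=1. PCs: A@1 B@2 C@2
Step 6: thread C executes C3 (x = x - 2). Shared: x=-1. PCs: A@1 B@2 C@3
Step 7: thread A executes A2 (x = x - 1). Shared: x=-2. PCs: A@2 B@2 C@3

Answer: x=-2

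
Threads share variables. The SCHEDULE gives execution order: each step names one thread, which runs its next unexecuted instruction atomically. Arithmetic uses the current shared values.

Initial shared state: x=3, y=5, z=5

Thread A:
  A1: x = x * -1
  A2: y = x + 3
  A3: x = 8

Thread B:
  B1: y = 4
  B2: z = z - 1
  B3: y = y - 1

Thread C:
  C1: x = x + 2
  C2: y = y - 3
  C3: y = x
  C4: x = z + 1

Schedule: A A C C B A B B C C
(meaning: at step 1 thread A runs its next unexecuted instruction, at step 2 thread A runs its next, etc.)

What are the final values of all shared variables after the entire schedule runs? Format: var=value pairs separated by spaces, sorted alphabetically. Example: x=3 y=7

Step 1: thread A executes A1 (x = x * -1). Shared: x=-3 y=5 z=5. PCs: A@1 B@0 C@0
Step 2: thread A executes A2 (y = x + 3). Shared: x=-3 y=0 z=5. PCs: A@2 B@0 C@0
Step 3: thread C executes C1 (x = x + 2). Shared: x=-1 y=0 z=5. PCs: A@2 B@0 C@1
Step 4: thread C executes C2 (y = y - 3). Shared: x=-1 y=-3 z=5. PCs: A@2 B@0 C@2
Step 5: thread B executes B1 (y = 4). Shared: x=-1 y=4 z=5. PCs: A@2 B@1 C@2
Step 6: thread A executes A3 (x = 8). Shared: x=8 y=4 z=5. PCs: A@3 B@1 C@2
Step 7: thread B executes B2 (z = z - 1). Shared: x=8 y=4 z=4. PCs: A@3 B@2 C@2
Step 8: thread B executes B3 (y = y - 1). Shared: x=8 y=3 z=4. PCs: A@3 B@3 C@2
Step 9: thread C executes C3 (y = x). Shared: x=8 y=8 z=4. PCs: A@3 B@3 C@3
Step 10: thread C executes C4 (x = z + 1). Shared: x=5 y=8 z=4. PCs: A@3 B@3 C@4

Answer: x=5 y=8 z=4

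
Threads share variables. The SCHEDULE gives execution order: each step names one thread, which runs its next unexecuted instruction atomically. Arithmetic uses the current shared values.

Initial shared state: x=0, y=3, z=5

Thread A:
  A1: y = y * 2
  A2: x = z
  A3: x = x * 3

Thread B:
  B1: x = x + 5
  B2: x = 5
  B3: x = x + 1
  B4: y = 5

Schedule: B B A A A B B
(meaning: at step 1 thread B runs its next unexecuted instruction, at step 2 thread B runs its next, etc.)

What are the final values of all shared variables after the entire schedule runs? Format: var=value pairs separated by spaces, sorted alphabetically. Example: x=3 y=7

Step 1: thread B executes B1 (x = x + 5). Shared: x=5 y=3 z=5. PCs: A@0 B@1
Step 2: thread B executes B2 (x = 5). Shared: x=5 y=3 z=5. PCs: A@0 B@2
Step 3: thread A executes A1 (y = y * 2). Shared: x=5 y=6 z=5. PCs: A@1 B@2
Step 4: thread A executes A2 (x = z). Shared: x=5 y=6 z=5. PCs: A@2 B@2
Step 5: thread A executes A3 (x = x * 3). Shared: x=15 y=6 z=5. PCs: A@3 B@2
Step 6: thread B executes B3 (x = x + 1). Shared: x=16 y=6 z=5. PCs: A@3 B@3
Step 7: thread B executes B4 (y = 5). Shared: x=16 y=5 z=5. PCs: A@3 B@4

Answer: x=16 y=5 z=5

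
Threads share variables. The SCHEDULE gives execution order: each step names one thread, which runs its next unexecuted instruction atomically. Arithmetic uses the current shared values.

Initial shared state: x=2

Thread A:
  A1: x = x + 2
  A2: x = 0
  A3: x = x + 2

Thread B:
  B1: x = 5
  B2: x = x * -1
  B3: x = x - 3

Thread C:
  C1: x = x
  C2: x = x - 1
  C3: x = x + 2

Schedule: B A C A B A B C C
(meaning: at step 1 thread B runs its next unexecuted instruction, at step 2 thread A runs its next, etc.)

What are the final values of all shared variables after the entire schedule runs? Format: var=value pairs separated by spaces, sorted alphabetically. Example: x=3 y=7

Answer: x=0

Derivation:
Step 1: thread B executes B1 (x = 5). Shared: x=5. PCs: A@0 B@1 C@0
Step 2: thread A executes A1 (x = x + 2). Shared: x=7. PCs: A@1 B@1 C@0
Step 3: thread C executes C1 (x = x). Shared: x=7. PCs: A@1 B@1 C@1
Step 4: thread A executes A2 (x = 0). Shared: x=0. PCs: A@2 B@1 C@1
Step 5: thread B executes B2 (x = x * -1). Shared: x=0. PCs: A@2 B@2 C@1
Step 6: thread A executes A3 (x = x + 2). Shared: x=2. PCs: A@3 B@2 C@1
Step 7: thread B executes B3 (x = x - 3). Shared: x=-1. PCs: A@3 B@3 C@1
Step 8: thread C executes C2 (x = x - 1). Shared: x=-2. PCs: A@3 B@3 C@2
Step 9: thread C executes C3 (x = x + 2). Shared: x=0. PCs: A@3 B@3 C@3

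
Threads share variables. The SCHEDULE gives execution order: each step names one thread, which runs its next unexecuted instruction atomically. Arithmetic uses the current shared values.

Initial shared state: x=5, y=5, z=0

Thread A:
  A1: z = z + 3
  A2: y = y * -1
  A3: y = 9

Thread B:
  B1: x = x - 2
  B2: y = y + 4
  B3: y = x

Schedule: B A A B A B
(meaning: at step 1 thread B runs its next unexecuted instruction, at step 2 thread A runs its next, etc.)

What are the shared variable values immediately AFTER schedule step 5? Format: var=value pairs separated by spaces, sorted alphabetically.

Step 1: thread B executes B1 (x = x - 2). Shared: x=3 y=5 z=0. PCs: A@0 B@1
Step 2: thread A executes A1 (z = z + 3). Shared: x=3 y=5 z=3. PCs: A@1 B@1
Step 3: thread A executes A2 (y = y * -1). Shared: x=3 y=-5 z=3. PCs: A@2 B@1
Step 4: thread B executes B2 (y = y + 4). Shared: x=3 y=-1 z=3. PCs: A@2 B@2
Step 5: thread A executes A3 (y = 9). Shared: x=3 y=9 z=3. PCs: A@3 B@2

Answer: x=3 y=9 z=3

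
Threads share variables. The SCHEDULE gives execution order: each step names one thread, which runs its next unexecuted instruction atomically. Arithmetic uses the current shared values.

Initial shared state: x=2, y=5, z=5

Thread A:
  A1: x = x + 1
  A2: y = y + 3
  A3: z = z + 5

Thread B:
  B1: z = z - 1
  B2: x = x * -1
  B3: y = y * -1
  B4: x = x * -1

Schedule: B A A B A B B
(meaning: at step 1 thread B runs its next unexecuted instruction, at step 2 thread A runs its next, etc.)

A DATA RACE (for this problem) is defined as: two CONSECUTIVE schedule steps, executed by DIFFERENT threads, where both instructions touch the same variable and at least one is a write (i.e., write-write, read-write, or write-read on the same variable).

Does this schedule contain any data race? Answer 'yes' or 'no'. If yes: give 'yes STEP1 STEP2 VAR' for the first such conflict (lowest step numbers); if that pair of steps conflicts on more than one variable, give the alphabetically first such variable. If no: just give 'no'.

Answer: no

Derivation:
Steps 1,2: B(r=z,w=z) vs A(r=x,w=x). No conflict.
Steps 2,3: same thread (A). No race.
Steps 3,4: A(r=y,w=y) vs B(r=x,w=x). No conflict.
Steps 4,5: B(r=x,w=x) vs A(r=z,w=z). No conflict.
Steps 5,6: A(r=z,w=z) vs B(r=y,w=y). No conflict.
Steps 6,7: same thread (B). No race.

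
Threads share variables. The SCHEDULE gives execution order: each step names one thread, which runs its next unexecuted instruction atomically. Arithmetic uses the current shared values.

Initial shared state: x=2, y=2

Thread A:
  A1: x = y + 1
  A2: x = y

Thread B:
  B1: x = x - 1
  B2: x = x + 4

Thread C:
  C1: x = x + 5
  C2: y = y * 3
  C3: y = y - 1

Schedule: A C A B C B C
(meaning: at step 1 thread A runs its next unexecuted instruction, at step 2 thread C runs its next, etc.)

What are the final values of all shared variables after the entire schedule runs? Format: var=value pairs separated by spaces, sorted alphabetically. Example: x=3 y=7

Step 1: thread A executes A1 (x = y + 1). Shared: x=3 y=2. PCs: A@1 B@0 C@0
Step 2: thread C executes C1 (x = x + 5). Shared: x=8 y=2. PCs: A@1 B@0 C@1
Step 3: thread A executes A2 (x = y). Shared: x=2 y=2. PCs: A@2 B@0 C@1
Step 4: thread B executes B1 (x = x - 1). Shared: x=1 y=2. PCs: A@2 B@1 C@1
Step 5: thread C executes C2 (y = y * 3). Shared: x=1 y=6. PCs: A@2 B@1 C@2
Step 6: thread B executes B2 (x = x + 4). Shared: x=5 y=6. PCs: A@2 B@2 C@2
Step 7: thread C executes C3 (y = y - 1). Shared: x=5 y=5. PCs: A@2 B@2 C@3

Answer: x=5 y=5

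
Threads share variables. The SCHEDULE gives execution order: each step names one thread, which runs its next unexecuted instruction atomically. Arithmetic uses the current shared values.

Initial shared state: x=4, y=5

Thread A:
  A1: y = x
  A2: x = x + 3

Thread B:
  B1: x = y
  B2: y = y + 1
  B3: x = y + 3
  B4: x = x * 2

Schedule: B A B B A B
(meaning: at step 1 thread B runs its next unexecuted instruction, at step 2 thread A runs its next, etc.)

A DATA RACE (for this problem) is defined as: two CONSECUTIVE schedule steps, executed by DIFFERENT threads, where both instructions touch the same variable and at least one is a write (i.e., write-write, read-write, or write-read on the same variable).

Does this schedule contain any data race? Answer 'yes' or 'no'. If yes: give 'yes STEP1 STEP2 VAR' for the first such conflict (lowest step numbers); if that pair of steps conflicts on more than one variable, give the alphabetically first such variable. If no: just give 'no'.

Steps 1,2: B(x = y) vs A(y = x). RACE on x (W-R), y (R-W). Multiple vars; alphabetically first is x.
Steps 2,3: A(y = x) vs B(y = y + 1). RACE on y (W-W).
Steps 3,4: same thread (B). No race.
Steps 4,5: B(x = y + 3) vs A(x = x + 3). RACE on x (W-W).
Steps 5,6: A(x = x + 3) vs B(x = x * 2). RACE on x (W-W).
First conflict at steps 1,2.

Answer: yes 1 2 x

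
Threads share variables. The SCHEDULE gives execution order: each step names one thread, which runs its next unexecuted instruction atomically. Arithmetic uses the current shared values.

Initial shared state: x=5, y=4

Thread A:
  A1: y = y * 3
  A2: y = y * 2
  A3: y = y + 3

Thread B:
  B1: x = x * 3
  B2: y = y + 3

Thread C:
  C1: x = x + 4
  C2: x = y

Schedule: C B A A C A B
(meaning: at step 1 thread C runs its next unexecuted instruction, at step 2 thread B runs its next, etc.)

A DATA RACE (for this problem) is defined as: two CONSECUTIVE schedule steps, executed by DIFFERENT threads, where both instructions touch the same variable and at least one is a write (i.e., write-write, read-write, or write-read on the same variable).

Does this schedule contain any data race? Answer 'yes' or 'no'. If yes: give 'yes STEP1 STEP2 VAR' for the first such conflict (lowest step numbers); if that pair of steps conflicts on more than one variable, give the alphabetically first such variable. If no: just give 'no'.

Steps 1,2: C(x = x + 4) vs B(x = x * 3). RACE on x (W-W).
Steps 2,3: B(r=x,w=x) vs A(r=y,w=y). No conflict.
Steps 3,4: same thread (A). No race.
Steps 4,5: A(y = y * 2) vs C(x = y). RACE on y (W-R).
Steps 5,6: C(x = y) vs A(y = y + 3). RACE on y (R-W).
Steps 6,7: A(y = y + 3) vs B(y = y + 3). RACE on y (W-W).
First conflict at steps 1,2.

Answer: yes 1 2 x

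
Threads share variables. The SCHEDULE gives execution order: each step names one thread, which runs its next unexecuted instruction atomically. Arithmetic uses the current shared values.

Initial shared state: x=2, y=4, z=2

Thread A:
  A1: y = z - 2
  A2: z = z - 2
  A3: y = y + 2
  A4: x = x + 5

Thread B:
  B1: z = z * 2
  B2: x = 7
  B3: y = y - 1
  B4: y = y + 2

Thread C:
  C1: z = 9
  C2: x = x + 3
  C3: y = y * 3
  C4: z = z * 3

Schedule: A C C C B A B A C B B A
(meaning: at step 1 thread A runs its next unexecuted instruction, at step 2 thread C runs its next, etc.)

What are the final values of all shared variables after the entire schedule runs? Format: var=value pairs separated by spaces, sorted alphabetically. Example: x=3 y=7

Answer: x=12 y=3 z=48

Derivation:
Step 1: thread A executes A1 (y = z - 2). Shared: x=2 y=0 z=2. PCs: A@1 B@0 C@0
Step 2: thread C executes C1 (z = 9). Shared: x=2 y=0 z=9. PCs: A@1 B@0 C@1
Step 3: thread C executes C2 (x = x + 3). Shared: x=5 y=0 z=9. PCs: A@1 B@0 C@2
Step 4: thread C executes C3 (y = y * 3). Shared: x=5 y=0 z=9. PCs: A@1 B@0 C@3
Step 5: thread B executes B1 (z = z * 2). Shared: x=5 y=0 z=18. PCs: A@1 B@1 C@3
Step 6: thread A executes A2 (z = z - 2). Shared: x=5 y=0 z=16. PCs: A@2 B@1 C@3
Step 7: thread B executes B2 (x = 7). Shared: x=7 y=0 z=16. PCs: A@2 B@2 C@3
Step 8: thread A executes A3 (y = y + 2). Shared: x=7 y=2 z=16. PCs: A@3 B@2 C@3
Step 9: thread C executes C4 (z = z * 3). Shared: x=7 y=2 z=48. PCs: A@3 B@2 C@4
Step 10: thread B executes B3 (y = y - 1). Shared: x=7 y=1 z=48. PCs: A@3 B@3 C@4
Step 11: thread B executes B4 (y = y + 2). Shared: x=7 y=3 z=48. PCs: A@3 B@4 C@4
Step 12: thread A executes A4 (x = x + 5). Shared: x=12 y=3 z=48. PCs: A@4 B@4 C@4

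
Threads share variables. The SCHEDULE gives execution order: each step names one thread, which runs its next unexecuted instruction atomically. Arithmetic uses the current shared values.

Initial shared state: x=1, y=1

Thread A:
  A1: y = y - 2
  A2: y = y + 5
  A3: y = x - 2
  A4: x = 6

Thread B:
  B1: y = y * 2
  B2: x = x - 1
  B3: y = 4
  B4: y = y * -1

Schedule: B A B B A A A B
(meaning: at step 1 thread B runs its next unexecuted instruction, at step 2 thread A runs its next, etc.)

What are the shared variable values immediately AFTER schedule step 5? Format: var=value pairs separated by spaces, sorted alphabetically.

Step 1: thread B executes B1 (y = y * 2). Shared: x=1 y=2. PCs: A@0 B@1
Step 2: thread A executes A1 (y = y - 2). Shared: x=1 y=0. PCs: A@1 B@1
Step 3: thread B executes B2 (x = x - 1). Shared: x=0 y=0. PCs: A@1 B@2
Step 4: thread B executes B3 (y = 4). Shared: x=0 y=4. PCs: A@1 B@3
Step 5: thread A executes A2 (y = y + 5). Shared: x=0 y=9. PCs: A@2 B@3

Answer: x=0 y=9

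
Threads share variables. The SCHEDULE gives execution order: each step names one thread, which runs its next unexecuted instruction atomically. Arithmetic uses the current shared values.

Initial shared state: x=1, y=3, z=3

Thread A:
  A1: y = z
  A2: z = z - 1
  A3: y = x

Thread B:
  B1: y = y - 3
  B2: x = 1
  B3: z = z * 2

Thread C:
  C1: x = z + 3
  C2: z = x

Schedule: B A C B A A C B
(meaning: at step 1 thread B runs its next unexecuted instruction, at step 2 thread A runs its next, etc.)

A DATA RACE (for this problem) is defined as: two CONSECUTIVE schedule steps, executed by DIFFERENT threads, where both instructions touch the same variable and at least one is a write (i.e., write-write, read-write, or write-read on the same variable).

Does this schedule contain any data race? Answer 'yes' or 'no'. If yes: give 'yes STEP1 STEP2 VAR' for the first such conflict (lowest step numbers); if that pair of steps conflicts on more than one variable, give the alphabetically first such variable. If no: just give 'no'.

Steps 1,2: B(y = y - 3) vs A(y = z). RACE on y (W-W).
Steps 2,3: A(r=z,w=y) vs C(r=z,w=x). No conflict.
Steps 3,4: C(x = z + 3) vs B(x = 1). RACE on x (W-W).
Steps 4,5: B(r=-,w=x) vs A(r=z,w=z). No conflict.
Steps 5,6: same thread (A). No race.
Steps 6,7: A(r=x,w=y) vs C(r=x,w=z). No conflict.
Steps 7,8: C(z = x) vs B(z = z * 2). RACE on z (W-W).
First conflict at steps 1,2.

Answer: yes 1 2 y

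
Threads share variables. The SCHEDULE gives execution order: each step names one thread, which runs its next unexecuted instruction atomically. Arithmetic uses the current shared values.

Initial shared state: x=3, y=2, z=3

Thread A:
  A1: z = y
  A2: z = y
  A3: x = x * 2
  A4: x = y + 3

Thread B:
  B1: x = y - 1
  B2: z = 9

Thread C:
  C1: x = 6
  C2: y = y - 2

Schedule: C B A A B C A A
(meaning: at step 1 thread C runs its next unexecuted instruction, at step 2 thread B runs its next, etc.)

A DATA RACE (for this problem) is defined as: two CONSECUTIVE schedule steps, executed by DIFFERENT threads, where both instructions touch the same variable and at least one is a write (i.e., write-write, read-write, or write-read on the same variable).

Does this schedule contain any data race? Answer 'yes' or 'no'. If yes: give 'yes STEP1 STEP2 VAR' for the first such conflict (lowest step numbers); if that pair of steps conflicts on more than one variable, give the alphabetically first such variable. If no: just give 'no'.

Steps 1,2: C(x = 6) vs B(x = y - 1). RACE on x (W-W).
Steps 2,3: B(r=y,w=x) vs A(r=y,w=z). No conflict.
Steps 3,4: same thread (A). No race.
Steps 4,5: A(z = y) vs B(z = 9). RACE on z (W-W).
Steps 5,6: B(r=-,w=z) vs C(r=y,w=y). No conflict.
Steps 6,7: C(r=y,w=y) vs A(r=x,w=x). No conflict.
Steps 7,8: same thread (A). No race.
First conflict at steps 1,2.

Answer: yes 1 2 x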